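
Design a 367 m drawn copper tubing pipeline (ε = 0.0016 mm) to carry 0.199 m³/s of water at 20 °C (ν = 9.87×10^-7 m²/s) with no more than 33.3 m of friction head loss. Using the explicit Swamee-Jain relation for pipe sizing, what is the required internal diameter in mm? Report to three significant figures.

Swamee-Jain (Type III): D = 0.66·[ε^1.25·(LQ²/(gh_f))^4.75 + ν·Q^9.4·(L/(gh_f))^5.2]^0.04
LQ²/(gh_f) = 0.04449; L/(gh_f) = 1.123
Term 1 = ε^1.25·(…)^4.75 = 2.16×10^-14; Term 2 = ν·Q^9.4·(…)^5.2 = 4.64×10^-13
D = 0.66·(2.16×10^-14 + 4.64×10^-13)^0.04 = 0.2123 m = 212 mm
Check: V = 5.62 m/s, Re = 1.21×10^6, f = 0.01146, h_f = 31.9 m ≈ 33.3 m ✓

D ≈ 212 mm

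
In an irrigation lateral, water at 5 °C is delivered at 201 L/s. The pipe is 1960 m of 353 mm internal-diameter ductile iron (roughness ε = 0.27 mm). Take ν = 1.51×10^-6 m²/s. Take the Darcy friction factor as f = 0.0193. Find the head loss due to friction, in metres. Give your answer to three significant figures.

h_f ≈ 23.0 m

V = 4Q/(πD²) = 4·0.201/(π·0.353²) = 2.054 m/s
h_f = f(L/D)V²/(2g) = 0.01930·(1960/0.353)·2.054²/(2·9.81) = 23.04 m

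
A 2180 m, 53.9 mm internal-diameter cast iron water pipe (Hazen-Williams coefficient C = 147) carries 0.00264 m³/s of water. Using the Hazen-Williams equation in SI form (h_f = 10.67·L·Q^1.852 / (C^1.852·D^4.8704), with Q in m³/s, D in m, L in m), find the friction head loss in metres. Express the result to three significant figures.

h_f ≈ 56.9 m

h_f = 10.67·2180·0.00264^1.852 / (147^1.852·0.0539^4.8704) = 56.92 m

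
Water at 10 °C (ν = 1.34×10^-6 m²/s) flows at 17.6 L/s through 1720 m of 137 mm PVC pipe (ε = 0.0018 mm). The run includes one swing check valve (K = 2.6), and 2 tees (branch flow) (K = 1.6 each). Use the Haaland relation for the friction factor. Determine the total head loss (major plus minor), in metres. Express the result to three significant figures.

H_L ≈ 16.1 m

V = 4Q/(πD²) = 1.194 m/s; V²/2g = 0.07265 m
Re = 1.22×10^5, ε/D = 1.31×10^-5 → f = 0.01716 (Haaland)
Major: h_f = f(L/D)·V²/2g = 0.01716·12555·0.07265 = 15.65 m
Minor: ΣK = 5.80; h_m = ΣK·V²/2g = 0.4214 m
Total H_L = 15.65 + 0.4214 = 16.07 m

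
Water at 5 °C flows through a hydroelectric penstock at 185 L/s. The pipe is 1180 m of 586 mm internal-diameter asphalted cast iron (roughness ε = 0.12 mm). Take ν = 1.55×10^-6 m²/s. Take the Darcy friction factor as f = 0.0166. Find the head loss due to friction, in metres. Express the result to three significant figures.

h_f ≈ 0.802 m

V = 4Q/(πD²) = 4·0.185/(π·0.586²) = 0.6859 m/s
h_f = f(L/D)V²/(2g) = 0.01660·(1180/0.586)·0.6859²/(2·9.81) = 0.8016 m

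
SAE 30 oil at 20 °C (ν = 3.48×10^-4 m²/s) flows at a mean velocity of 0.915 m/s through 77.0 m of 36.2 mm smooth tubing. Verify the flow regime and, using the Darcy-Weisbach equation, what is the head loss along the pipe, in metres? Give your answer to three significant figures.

Re = VD/ν = 0.915·0.03620/3.48×10^-4 = 95.2 → laminar (Re < 2300)
f = 64/Re = 0.6724
h_f = f(L/D)V²/(2g) = 0.6724·(77.0/0.03620)·0.915²/(2·9.81) = 61.03 m

h_f ≈ 61.0 m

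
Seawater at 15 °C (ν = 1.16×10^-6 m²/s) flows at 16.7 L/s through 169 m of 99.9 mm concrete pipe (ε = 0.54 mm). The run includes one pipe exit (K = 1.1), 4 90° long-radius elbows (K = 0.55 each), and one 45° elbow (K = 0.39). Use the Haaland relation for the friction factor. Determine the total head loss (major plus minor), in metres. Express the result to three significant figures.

H_L ≈ 13.2 m

V = 4Q/(πD²) = 2.131 m/s; V²/2g = 0.2314 m
Re = 1.83×10^5, ε/D = 0.00541 → f = 0.03161 (Haaland)
Major: h_f = f(L/D)·V²/2g = 0.03161·1692·0.2314 = 12.37 m
Minor: ΣK = 3.69; h_m = ΣK·V²/2g = 0.8537 m
Total H_L = 12.37 + 0.8537 = 13.22 m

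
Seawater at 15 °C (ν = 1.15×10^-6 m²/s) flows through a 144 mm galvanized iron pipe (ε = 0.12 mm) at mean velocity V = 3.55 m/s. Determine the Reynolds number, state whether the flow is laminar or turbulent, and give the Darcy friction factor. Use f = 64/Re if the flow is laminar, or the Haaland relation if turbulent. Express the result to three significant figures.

Re = VD/ν = 3.550·0.144/1.15×10^-6 = 4.45×10^5
Re > 4000 → turbulent; ε/D = 8.33×10^-4
Haaland: f = 0.01949

Re ≈ 4.45×10^5; turbulent; f ≈ 0.0195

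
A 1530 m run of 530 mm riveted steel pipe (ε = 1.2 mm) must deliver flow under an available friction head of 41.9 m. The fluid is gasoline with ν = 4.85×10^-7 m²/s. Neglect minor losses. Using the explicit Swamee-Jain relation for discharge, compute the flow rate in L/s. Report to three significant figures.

Swamee-Jain (Type II): Q = -0.965·√(gD⁵h_f/L)·ln[ε/(3.7D) + √(3.17ν²L/(gD³h_f))]
√(gD⁵h_f/L) = √(9.81·0.530⁵·41.9/1530) = 0.1060
ε/(3.7D) = 6.12×10^-4; √(3.17ν²L/(gD³h_f)) = 4.32×10^-6
Q = -0.965·0.1060·ln(6.163×10^-4) = 0.7561 m³/s
Check: V = 3.43 m/s, Re = 3.75×10^6, f = 0.02429, h_f = 42.0 m ≈ 41.9 m ✓

Q ≈ 756 L/s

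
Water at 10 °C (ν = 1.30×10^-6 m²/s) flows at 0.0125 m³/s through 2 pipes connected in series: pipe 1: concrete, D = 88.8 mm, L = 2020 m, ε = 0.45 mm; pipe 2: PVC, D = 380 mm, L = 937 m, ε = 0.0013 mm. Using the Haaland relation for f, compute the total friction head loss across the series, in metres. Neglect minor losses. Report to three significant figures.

H ≈ 147 m

Pipe 1: V = 2.018 m/s, Re = 1.38×10^5, ε/D = 0.00507, f = 0.03117, h_1 = f(L/D)V²/2g = 147.2 m
Pipe 2: V = 0.1102 m/s, Re = 3.22×10^4, ε/D = 3.42×10^-6, f = 0.02293, h_2 = f(L/D)V²/2g = 0.03501 m
Series → Q common, losses add: H = Σh = 147.2 m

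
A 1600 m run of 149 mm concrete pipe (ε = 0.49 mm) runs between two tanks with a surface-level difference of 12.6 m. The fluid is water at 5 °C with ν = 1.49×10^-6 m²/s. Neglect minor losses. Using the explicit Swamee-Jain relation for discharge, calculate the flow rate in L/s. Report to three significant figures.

Swamee-Jain (Type II): Q = -0.965·√(gD⁵h_f/L)·ln[ε/(3.7D) + √(3.17ν²L/(gD³h_f))]
√(gD⁵h_f/L) = √(9.81·0.149⁵·12.6/1600) = 0.002382
ε/(3.7D) = 8.89×10^-4; √(3.17ν²L/(gD³h_f)) = 1.66×10^-4
Q = -0.965·0.002382·ln(0.001055) = 0.01576 m³/s
Check: V = 0.904 m/s, Re = 9.04×10^4, f = 0.02847, h_f = 12.7 m ≈ 12.6 m ✓

Q ≈ 15.8 L/s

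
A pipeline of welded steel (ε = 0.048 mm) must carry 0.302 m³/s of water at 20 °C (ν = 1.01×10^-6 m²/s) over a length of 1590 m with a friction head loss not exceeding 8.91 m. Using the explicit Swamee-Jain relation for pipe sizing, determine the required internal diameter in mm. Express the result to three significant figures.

D ≈ 455 mm

Swamee-Jain (Type III): D = 0.66·[ε^1.25·(LQ²/(gh_f))^4.75 + ν·Q^9.4·(L/(gh_f))^5.2]^0.04
LQ²/(gh_f) = 1.659; L/(gh_f) = 18.19
Term 1 = ε^1.25·(…)^4.75 = 4.42×10^-5; Term 2 = ν·Q^9.4·(…)^5.2 = 4.65×10^-5
D = 0.66·(4.42×10^-5 + 4.65×10^-5)^0.04 = 0.4548 m = 455 mm
Check: V = 1.86 m/s, Re = 8.37×10^5, f = 0.01380, h_f = 8.49 m ≈ 8.91 m ✓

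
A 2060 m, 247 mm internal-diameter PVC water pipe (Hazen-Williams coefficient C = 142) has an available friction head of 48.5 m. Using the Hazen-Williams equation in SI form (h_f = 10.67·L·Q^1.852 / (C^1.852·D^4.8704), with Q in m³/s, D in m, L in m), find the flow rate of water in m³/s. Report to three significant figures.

Q ≈ 0.132 m³/s

Rearranging: Q = [h_f·C^1.852·D^4.8704 / (10.67·L)]^(1/1.852)
Q = [48.5·142^1.852·0.247^4.8704 / (10.67·2060)]^0.540 = 0.1321 m³/s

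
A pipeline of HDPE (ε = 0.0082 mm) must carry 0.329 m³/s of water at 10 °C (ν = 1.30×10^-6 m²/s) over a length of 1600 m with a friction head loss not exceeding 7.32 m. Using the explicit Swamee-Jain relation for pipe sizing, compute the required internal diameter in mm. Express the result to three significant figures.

D ≈ 483 mm

Swamee-Jain (Type III): D = 0.66·[ε^1.25·(LQ²/(gh_f))^4.75 + ν·Q^9.4·(L/(gh_f))^5.2]^0.04
LQ²/(gh_f) = 2.412; L/(gh_f) = 22.28
Term 1 = ε^1.25·(…)^4.75 = 2.87×10^-5; Term 2 = ν·Q^9.4·(…)^5.2 = 3.84×10^-4
D = 0.66·(2.87×10^-5 + 3.84×10^-4)^0.04 = 0.4833 m = 483 mm
Check: V = 1.79 m/s, Re = 6.67×10^5, f = 0.01276, h_f = 6.93 m ≈ 7.32 m ✓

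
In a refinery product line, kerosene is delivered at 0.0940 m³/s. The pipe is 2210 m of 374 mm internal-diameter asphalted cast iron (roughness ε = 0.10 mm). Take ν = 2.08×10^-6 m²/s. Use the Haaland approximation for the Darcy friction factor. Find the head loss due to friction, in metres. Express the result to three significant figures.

V = 4Q/(πD²) = 4·0.0940/(π·0.374²) = 0.8556 m/s
Re = VD/ν = 0.8556·0.374/2.08×10^-6 = 1.54×10^5 → turbulent
ε/D = 0.10/374 = 2.67×10^-4
Haaland: f = 0.01789
h_f = f(L/D)V²/(2g) = 0.01789·(2210/0.374)·0.8556²/(2·9.81) = 3.944 m

h_f ≈ 3.94 m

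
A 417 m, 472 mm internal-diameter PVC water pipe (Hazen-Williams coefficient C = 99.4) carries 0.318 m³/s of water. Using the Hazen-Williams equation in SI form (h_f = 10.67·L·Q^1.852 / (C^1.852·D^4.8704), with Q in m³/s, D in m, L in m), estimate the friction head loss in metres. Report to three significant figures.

h_f = 10.67·417·0.318^1.852 / (99.4^1.852·0.472^4.8704) = 4.127 m

h_f ≈ 4.13 m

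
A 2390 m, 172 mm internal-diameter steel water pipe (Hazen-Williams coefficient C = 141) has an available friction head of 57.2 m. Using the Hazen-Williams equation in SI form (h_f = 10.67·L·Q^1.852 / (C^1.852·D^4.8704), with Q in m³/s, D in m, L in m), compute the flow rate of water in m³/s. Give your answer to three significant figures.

Rearranging: Q = [h_f·C^1.852·D^4.8704 / (10.67·L)]^(1/1.852)
Q = [57.2·141^1.852·0.172^4.8704 / (10.67·2390)]^0.540 = 0.05109 m³/s

Q ≈ 0.0511 m³/s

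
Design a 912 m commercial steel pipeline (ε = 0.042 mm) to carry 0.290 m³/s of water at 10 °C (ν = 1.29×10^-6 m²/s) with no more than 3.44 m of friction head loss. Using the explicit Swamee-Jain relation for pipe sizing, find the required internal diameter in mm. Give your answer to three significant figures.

D ≈ 486 mm

Swamee-Jain (Type III): D = 0.66·[ε^1.25·(LQ²/(gh_f))^4.75 + ν·Q^9.4·(L/(gh_f))^5.2]^0.04
LQ²/(gh_f) = 2.273; L/(gh_f) = 27.03
Term 1 = ε^1.25·(…)^4.75 = 1.67×10^-4; Term 2 = ν·Q^9.4·(…)^5.2 = 3.18×10^-4
D = 0.66·(1.67×10^-4 + 3.18×10^-4)^0.04 = 0.4864 m = 486 mm
Check: V = 1.56 m/s, Re = 5.89×10^5, f = 0.01403, h_f = 3.27 m ≈ 3.44 m ✓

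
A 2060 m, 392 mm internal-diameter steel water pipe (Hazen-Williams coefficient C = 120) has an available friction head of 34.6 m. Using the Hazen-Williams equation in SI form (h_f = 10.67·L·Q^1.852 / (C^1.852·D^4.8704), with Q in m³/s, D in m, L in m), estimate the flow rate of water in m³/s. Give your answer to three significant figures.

Rearranging: Q = [h_f·C^1.852·D^4.8704 / (10.67·L)]^(1/1.852)
Q = [34.6·120^1.852·0.392^4.8704 / (10.67·2060)]^0.540 = 0.3134 m³/s

Q ≈ 0.313 m³/s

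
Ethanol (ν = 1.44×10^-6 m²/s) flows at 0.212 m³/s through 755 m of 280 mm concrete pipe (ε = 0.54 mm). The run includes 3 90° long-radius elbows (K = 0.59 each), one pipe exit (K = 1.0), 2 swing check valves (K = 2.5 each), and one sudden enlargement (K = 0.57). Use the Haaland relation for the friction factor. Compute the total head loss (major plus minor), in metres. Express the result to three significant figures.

H_L ≈ 43.3 m

V = 4Q/(πD²) = 3.443 m/s; V²/2g = 0.6042 m
Re = 6.69×10^5, ε/D = 0.00193 → f = 0.02349 (Haaland)
Major: h_f = f(L/D)·V²/2g = 0.02349·2696·0.6042 = 38.27 m
Minor: ΣK = 8.34; h_m = ΣK·V²/2g = 5.039 m
Total H_L = 38.27 + 5.039 = 43.31 m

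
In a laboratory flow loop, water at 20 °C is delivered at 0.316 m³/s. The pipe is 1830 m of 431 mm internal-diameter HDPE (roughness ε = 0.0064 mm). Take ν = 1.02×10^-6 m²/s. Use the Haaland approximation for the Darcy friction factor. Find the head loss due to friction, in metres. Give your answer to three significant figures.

h_f ≈ 12.2 m

V = 4Q/(πD²) = 4·0.316/(π·0.431²) = 2.166 m/s
Re = VD/ν = 2.166·0.431/1.02×10^-6 = 9.15×10^5 → turbulent
ε/D = 0.0064/431 = 1.48×10^-5
Haaland: f = 0.01202
h_f = f(L/D)V²/(2g) = 0.01202·(1830/0.431)·2.166²/(2·9.81) = 12.20 m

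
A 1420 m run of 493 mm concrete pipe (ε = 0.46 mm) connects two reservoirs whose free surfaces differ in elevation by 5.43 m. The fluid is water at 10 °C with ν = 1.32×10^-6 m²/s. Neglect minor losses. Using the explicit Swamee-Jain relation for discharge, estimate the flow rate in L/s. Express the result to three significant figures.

Swamee-Jain (Type II): Q = -0.965·√(gD⁵h_f/L)·ln[ε/(3.7D) + √(3.17ν²L/(gD³h_f))]
√(gD⁵h_f/L) = √(9.81·0.493⁵·5.43/1420) = 0.03305
ε/(3.7D) = 2.52×10^-4; √(3.17ν²L/(gD³h_f)) = 3.51×10^-5
Q = -0.965·0.03305·ln(2.872×10^-4) = 0.2601 m³/s
Check: V = 1.36 m/s, Re = 5.09×10^5, f = 0.02005, h_f = 5.46 m ≈ 5.43 m ✓

Q ≈ 260 L/s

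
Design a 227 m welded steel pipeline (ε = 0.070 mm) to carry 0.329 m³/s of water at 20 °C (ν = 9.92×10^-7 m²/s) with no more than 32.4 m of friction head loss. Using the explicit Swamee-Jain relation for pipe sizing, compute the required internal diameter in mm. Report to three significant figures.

Swamee-Jain (Type III): D = 0.66·[ε^1.25·(LQ²/(gh_f))^4.75 + ν·Q^9.4·(L/(gh_f))^5.2]^0.04
LQ²/(gh_f) = 0.07730; L/(gh_f) = 0.7142
Term 1 = ε^1.25·(…)^4.75 = 3.35×10^-11; Term 2 = ν·Q^9.4·(…)^5.2 = 4.99×10^-12
D = 0.66·(3.35×10^-11 + 4.99×10^-12)^0.04 = 0.2529 m = 253 mm
Check: V = 6.55 m/s, Re = 1.67×10^6, f = 0.01524, h_f = 29.9 m ≈ 32.4 m ✓

D ≈ 253 mm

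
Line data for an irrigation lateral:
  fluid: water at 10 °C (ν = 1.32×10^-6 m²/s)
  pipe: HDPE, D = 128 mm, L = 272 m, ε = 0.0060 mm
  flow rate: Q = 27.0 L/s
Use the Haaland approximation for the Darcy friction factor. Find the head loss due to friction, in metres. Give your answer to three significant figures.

h_f ≈ 7.52 m

V = 4Q/(πD²) = 4·0.0270/(π·0.128²) = 2.098 m/s
Re = VD/ν = 2.098·0.128/1.32×10^-6 = 2.03×10^5 → turbulent
ε/D = 0.0060/128 = 4.69×10^-5
Haaland: f = 0.01576
h_f = f(L/D)V²/(2g) = 0.01576·(272/0.128)·2.098²/(2·9.81) = 7.516 m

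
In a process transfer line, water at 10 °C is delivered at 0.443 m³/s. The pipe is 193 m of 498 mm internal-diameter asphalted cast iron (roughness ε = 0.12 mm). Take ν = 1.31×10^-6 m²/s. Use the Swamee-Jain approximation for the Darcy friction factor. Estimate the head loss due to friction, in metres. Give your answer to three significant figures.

h_f ≈ 1.56 m

V = 4Q/(πD²) = 4·0.443/(π·0.498²) = 2.274 m/s
Re = VD/ν = 2.274·0.498/1.31×10^-6 = 8.65×10^5 → turbulent
ε/D = 0.12/498 = 2.41×10^-4
Swamee-Jain: f = 0.01532
h_f = f(L/D)V²/(2g) = 0.01532·(193/0.498)·2.274²/(2·9.81) = 1.565 m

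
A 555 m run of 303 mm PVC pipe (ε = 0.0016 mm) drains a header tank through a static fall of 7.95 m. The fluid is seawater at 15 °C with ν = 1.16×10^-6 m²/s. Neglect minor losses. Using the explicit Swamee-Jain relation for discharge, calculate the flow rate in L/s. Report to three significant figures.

Q ≈ 188 L/s

Swamee-Jain (Type II): Q = -0.965·√(gD⁵h_f/L)·ln[ε/(3.7D) + √(3.17ν²L/(gD³h_f))]
√(gD⁵h_f/L) = √(9.81·0.303⁵·7.95/555) = 0.01894
ε/(3.7D) = 1.43×10^-6; √(3.17ν²L/(gD³h_f)) = 3.30×10^-5
Q = -0.965·0.01894·ln(3.446×10^-5) = 0.1879 m³/s
Check: V = 2.61 m/s, Re = 6.80×10^5, f = 0.01250, h_f = 7.92 m ≈ 7.95 m ✓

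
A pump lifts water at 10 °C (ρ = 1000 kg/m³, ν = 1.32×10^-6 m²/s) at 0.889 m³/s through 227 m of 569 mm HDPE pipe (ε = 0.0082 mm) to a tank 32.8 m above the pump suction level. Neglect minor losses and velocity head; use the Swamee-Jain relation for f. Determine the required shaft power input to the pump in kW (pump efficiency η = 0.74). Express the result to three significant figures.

V = 4Q/(πD²) = 3.496 m/s; Re = 1.51×10^6; ε/D = 1.44×10^-5; f = 0.01129
h_f = f(L/D)V²/2g = 2.806 m
Total head H = z + h_f = 32.8 + 2.806 = 35.61 m
P_hyd = ρgQH = 1000·9.81·0.889·35.61 = 310.5 kW
P_shaft = P_hyd/η = 310.5/0.74 = 419.6 kW

P_shaft ≈ 420 kW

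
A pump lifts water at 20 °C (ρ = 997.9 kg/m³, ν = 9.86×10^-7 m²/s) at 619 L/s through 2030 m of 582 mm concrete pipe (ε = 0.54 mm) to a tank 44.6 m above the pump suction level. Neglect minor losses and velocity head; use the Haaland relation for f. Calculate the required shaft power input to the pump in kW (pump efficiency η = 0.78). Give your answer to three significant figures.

P_shaft ≈ 492 kW

V = 4Q/(πD²) = 2.327 m/s; Re = 1.37×10^6; ε/D = 9.28×10^-4; f = 0.01953
h_f = f(L/D)V²/2g = 18.79 m
Total head H = z + h_f = 44.6 + 18.79 = 63.39 m
P_hyd = ρgQH = 997.9·9.81·0.619·63.39 = 384.1 kW
P_shaft = P_hyd/η = 384.1/0.78 = 492.5 kW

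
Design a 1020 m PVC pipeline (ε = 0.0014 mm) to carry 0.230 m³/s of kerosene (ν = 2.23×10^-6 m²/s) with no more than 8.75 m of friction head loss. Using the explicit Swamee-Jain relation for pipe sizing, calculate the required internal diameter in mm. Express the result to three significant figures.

Swamee-Jain (Type III): D = 0.66·[ε^1.25·(LQ²/(gh_f))^4.75 + ν·Q^9.4·(L/(gh_f))^5.2]^0.04
LQ²/(gh_f) = 0.6286; L/(gh_f) = 11.88
Term 1 = ε^1.25·(…)^4.75 = 5.31×10^-9; Term 2 = ν·Q^9.4·(…)^5.2 = 8.67×10^-7
D = 0.66·(5.31×10^-9 + 8.67×10^-7)^0.04 = 0.3777 m = 378 mm
Check: V = 2.05 m/s, Re = 3.48×10^5, f = 0.01403, h_f = 8.14 m ≈ 8.75 m ✓

D ≈ 378 mm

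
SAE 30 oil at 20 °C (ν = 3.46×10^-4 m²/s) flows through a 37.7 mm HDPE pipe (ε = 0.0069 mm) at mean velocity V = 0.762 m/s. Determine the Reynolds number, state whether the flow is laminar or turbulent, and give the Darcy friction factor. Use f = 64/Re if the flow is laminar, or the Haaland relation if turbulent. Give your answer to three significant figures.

Re ≈ 83.0; laminar; f = 64/Re ≈ 0.771

Re = VD/ν = 0.7620·0.0377/3.46×10^-4 = 83.0
Re < 2300 → laminar → f = 64/Re = 0.7708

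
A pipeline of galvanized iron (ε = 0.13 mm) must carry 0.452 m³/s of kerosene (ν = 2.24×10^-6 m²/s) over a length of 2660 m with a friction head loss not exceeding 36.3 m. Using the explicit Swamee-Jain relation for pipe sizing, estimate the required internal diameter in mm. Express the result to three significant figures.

Swamee-Jain (Type III): D = 0.66·[ε^1.25·(LQ²/(gh_f))^4.75 + ν·Q^9.4·(L/(gh_f))^5.2]^0.04
LQ²/(gh_f) = 1.526; L/(gh_f) = 7.470
Term 1 = ε^1.25·(…)^4.75 = 1.03×10^-4; Term 2 = ν·Q^9.4·(…)^5.2 = 4.46×10^-5
D = 0.66·(1.03×10^-4 + 4.46×10^-5)^0.04 = 0.4638 m = 464 mm
Check: V = 2.68 m/s, Re = 5.54×10^5, f = 0.01610, h_f = 33.7 m ≈ 36.3 m ✓

D ≈ 464 mm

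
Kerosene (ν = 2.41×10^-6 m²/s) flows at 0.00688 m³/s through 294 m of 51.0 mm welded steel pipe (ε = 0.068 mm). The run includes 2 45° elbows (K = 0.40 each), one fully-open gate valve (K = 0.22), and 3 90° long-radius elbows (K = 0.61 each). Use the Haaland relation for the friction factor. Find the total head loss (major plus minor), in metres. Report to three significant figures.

H_L ≈ 80.7 m

V = 4Q/(πD²) = 3.368 m/s; V²/2g = 0.5781 m
Re = 7.13×10^4, ε/D = 0.00133 → f = 0.02373 (Haaland)
Major: h_f = f(L/D)·V²/2g = 0.02373·5765·0.5781 = 79.08 m
Minor: ΣK = 2.85; h_m = ΣK·V²/2g = 1.648 m
Total H_L = 79.08 + 1.648 = 80.73 m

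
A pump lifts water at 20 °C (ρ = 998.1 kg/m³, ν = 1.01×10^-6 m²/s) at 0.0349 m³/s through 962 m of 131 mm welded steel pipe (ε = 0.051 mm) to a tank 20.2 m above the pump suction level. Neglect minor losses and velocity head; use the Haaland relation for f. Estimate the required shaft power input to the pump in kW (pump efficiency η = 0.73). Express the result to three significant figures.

P_shaft ≈ 29.7 kW

V = 4Q/(πD²) = 2.589 m/s; Re = 3.36×10^5; ε/D = 3.89×10^-4; f = 0.01725
h_f = f(L/D)V²/2g = 43.30 m
Total head H = z + h_f = 20.2 + 43.30 = 63.50 m
P_hyd = ρgQH = 998.1·9.81·0.0349·63.50 = 21.70 kW
P_shaft = P_hyd/η = 21.70/0.73 = 29.72 kW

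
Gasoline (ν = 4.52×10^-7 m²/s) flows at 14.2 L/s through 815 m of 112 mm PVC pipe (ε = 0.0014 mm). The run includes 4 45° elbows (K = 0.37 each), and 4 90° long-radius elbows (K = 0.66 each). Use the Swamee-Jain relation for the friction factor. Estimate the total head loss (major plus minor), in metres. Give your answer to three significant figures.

H_L ≈ 11.3 m

V = 4Q/(πD²) = 1.441 m/s; V²/2g = 0.1059 m
Re = 3.57×10^5, ε/D = 1.25×10^-5 → f = 0.01408 (Swamee-Jain)
Major: h_f = f(L/D)·V²/2g = 0.01408·7277·0.1059 = 10.85 m
Minor: ΣK = 4.12; h_m = ΣK·V²/2g = 0.4362 m
Total H_L = 10.85 + 0.4362 = 11.28 m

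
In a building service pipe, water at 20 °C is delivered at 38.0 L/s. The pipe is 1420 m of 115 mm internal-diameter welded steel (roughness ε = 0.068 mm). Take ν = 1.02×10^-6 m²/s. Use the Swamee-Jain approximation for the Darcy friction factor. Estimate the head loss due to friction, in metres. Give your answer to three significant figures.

V = 4Q/(πD²) = 4·0.0380/(π·0.115²) = 3.658 m/s
Re = VD/ν = 3.658·0.115/1.02×10^-6 = 4.12×10^5 → turbulent
ε/D = 0.068/115 = 5.91×10^-4
Swamee-Jain: f = 0.01849
h_f = f(L/D)V²/(2g) = 0.01849·(1420/0.115)·3.658²/(2·9.81) = 155.8 m

h_f ≈ 156 m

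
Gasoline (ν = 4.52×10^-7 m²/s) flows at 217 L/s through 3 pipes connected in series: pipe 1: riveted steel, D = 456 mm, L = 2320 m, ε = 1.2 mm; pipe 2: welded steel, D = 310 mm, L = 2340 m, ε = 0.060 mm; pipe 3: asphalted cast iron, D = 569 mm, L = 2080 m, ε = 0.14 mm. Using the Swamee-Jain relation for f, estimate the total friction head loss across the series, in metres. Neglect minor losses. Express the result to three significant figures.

Pipe 1: V = 1.329 m/s, Re = 1.34×10^6, ε/D = 0.00263, f = 0.02540, h_1 = f(L/D)V²/2g = 11.63 m
Pipe 2: V = 2.875 m/s, Re = 1.97×10^6, ε/D = 1.94×10^-4, f = 0.01425, h_2 = f(L/D)V²/2g = 45.31 m
Pipe 3: V = 0.8534 m/s, Re = 1.07×10^6, ε/D = 2.46×10^-4, f = 0.01520, h_3 = f(L/D)V²/2g = 2.062 m
Series → Q common, losses add: H = Σh = 59.00 m

H ≈ 59.0 m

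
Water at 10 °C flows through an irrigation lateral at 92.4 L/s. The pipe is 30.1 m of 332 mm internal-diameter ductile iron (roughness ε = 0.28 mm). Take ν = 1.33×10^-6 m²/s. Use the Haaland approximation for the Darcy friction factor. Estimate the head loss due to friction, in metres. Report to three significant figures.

V = 4Q/(πD²) = 4·0.0924/(π·0.332²) = 1.067 m/s
Re = VD/ν = 1.067·0.332/1.33×10^-6 = 2.66×10^5 → turbulent
ε/D = 0.28/332 = 8.43×10^-4
Haaland: f = 0.01995
h_f = f(L/D)V²/(2g) = 0.01995·(30.1/0.332)·1.067²/(2·9.81) = 0.1050 m

h_f ≈ 0.105 m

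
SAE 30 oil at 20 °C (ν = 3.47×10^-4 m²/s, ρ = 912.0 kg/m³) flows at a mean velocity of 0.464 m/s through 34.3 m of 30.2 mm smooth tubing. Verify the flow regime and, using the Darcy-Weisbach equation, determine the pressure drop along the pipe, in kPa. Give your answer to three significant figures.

Δp ≈ 177 kPa

Re = VD/ν = 0.464·0.03020/3.47×10^-4 = 40.4 → laminar (Re < 2300)
f = 64/Re = 1.585
h_f = f(L/D)V²/(2g) = 1.585·(34.3/0.03020)·0.464²/(2·9.81) = 19.75 m
Δp = ρg·h_f = 912.0·9.81·19.75 = 176.7 kPa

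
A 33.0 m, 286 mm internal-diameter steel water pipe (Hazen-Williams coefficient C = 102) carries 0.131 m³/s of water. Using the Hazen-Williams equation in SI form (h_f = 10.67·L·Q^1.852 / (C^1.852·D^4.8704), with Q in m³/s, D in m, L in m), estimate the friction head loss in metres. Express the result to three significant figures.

h_f = 10.67·33.0·0.131^1.852 / (102^1.852·0.286^4.8704) = 0.6913 m

h_f ≈ 0.691 m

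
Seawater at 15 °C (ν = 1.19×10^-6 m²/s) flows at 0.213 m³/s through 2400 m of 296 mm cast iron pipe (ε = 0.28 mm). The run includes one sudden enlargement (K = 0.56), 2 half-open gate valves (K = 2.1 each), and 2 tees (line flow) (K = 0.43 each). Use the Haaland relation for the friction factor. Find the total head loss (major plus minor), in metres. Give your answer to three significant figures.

H_L ≈ 81.0 m

V = 4Q/(πD²) = 3.095 m/s; V²/2g = 0.4883 m
Re = 7.70×10^5, ε/D = 9.46×10^-4 → f = 0.01977 (Haaland)
Major: h_f = f(L/D)·V²/2g = 0.01977·8108·0.4883 = 78.27 m
Minor: ΣK = 5.62; h_m = ΣK·V²/2g = 2.744 m
Total H_L = 78.27 + 2.744 = 81.02 m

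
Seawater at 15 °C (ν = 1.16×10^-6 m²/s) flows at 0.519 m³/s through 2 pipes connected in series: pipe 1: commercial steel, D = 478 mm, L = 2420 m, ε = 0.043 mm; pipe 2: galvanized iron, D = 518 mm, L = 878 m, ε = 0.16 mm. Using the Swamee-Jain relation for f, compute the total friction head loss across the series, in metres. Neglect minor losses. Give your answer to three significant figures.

H ≈ 36.7 m

Pipe 1: V = 2.892 m/s, Re = 1.19×10^6, ε/D = 9.00×10^-5, f = 0.01316, h_1 = f(L/D)V²/2g = 28.41 m
Pipe 2: V = 2.463 m/s, Re = 1.10×10^6, ε/D = 3.09×10^-4, f = 0.01577, h_2 = f(L/D)V²/2g = 8.265 m
Series → Q common, losses add: H = Σh = 36.67 m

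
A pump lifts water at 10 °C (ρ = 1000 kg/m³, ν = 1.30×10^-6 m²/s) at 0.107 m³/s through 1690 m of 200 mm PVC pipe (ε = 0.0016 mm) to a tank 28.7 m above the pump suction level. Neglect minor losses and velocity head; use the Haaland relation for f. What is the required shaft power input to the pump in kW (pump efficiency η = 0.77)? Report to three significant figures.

P_shaft ≈ 128 kW

V = 4Q/(πD²) = 3.406 m/s; Re = 5.24×10^5; ε/D = 8.00×10^-6; f = 0.01305
h_f = f(L/D)V²/2g = 65.18 m
Total head H = z + h_f = 28.7 + 65.18 = 93.88 m
P_hyd = ρgQH = 1000·9.81·0.107·93.88 = 98.54 kW
P_shaft = P_hyd/η = 98.54/0.77 = 128.0 kW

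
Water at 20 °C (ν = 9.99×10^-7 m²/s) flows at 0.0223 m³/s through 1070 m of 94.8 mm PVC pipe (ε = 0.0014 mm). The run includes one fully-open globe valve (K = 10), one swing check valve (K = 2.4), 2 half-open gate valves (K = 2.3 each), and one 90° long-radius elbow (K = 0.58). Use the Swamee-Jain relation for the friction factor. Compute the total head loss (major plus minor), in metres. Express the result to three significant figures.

V = 4Q/(πD²) = 3.159 m/s; V²/2g = 0.5087 m
Re = 3.00×10^5, ε/D = 1.48×10^-5 → f = 0.01455 (Swamee-Jain)
Major: h_f = f(L/D)·V²/2g = 0.01455·11287·0.5087 = 83.54 m
Minor: ΣK = 17.6; h_m = ΣK·V²/2g = 8.944 m
Total H_L = 83.54 + 8.944 = 92.48 m

H_L ≈ 92.5 m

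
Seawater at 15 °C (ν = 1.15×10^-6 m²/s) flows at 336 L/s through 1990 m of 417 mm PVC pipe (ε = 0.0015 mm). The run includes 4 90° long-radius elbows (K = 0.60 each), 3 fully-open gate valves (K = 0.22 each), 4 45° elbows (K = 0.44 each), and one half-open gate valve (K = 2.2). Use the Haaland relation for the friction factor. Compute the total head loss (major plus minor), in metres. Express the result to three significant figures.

H_L ≈ 19.6 m

V = 4Q/(πD²) = 2.460 m/s; V²/2g = 0.3085 m
Re = 8.92×10^5, ε/D = 3.60×10^-6 → f = 0.01187 (Haaland)
Major: h_f = f(L/D)·V²/2g = 0.01187·4772·0.3085 = 17.47 m
Minor: ΣK = 7.02; h_m = ΣK·V²/2g = 2.166 m
Total H_L = 17.47 + 2.166 = 19.64 m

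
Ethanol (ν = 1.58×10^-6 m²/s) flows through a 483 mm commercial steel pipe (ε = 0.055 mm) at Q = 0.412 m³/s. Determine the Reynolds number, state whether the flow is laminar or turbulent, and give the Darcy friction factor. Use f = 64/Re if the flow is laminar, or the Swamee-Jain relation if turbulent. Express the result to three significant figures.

V = 4Q/(πD²) = 2.249 m/s
Re = VD/ν = 2.249·0.483/1.58×10^-6 = 6.87×10^5
Re > 4000 → turbulent; ε/D = 1.14×10^-4
Swamee-Jain: f = 0.01416

Re ≈ 6.87×10^5; turbulent; f ≈ 0.0142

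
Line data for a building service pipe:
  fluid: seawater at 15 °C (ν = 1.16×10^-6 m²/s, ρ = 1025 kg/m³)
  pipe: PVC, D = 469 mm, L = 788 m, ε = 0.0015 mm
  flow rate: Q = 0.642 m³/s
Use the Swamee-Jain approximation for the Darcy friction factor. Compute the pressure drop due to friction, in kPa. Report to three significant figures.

V = 4Q/(πD²) = 4·0.642/(π·0.469²) = 3.716 m/s
Re = VD/ν = 3.716·0.469/1.16×10^-6 = 1.50×10^6 → turbulent
ε/D = 0.0015/469 = 3.20×10^-6
Swamee-Jain: f = 0.01095
h_f = f(L/D)V²/(2g) = 0.01095·(788/0.469)·3.716²/(2·9.81) = 12.96 m
Δp = ρg·h_f = 1025·9.81·12.96 = 130.3 kPa

Δp ≈ 130 kPa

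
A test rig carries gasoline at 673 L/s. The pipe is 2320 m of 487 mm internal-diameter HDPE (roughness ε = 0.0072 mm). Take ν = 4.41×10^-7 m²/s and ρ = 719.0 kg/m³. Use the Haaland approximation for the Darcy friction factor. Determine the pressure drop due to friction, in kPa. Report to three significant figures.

V = 4Q/(πD²) = 4·0.673/(π·0.487²) = 3.613 m/s
Re = VD/ν = 3.613·0.487/4.41×10^-7 = 3.99×10^6 → turbulent
ε/D = 0.0072/487 = 1.48×10^-5
Haaland: f = 0.009980
h_f = f(L/D)V²/(2g) = 0.009980·(2320/0.487)·3.613²/(2·9.81) = 31.63 m
Δp = ρg·h_f = 719.0·9.81·31.63 = 223.1 kPa

Δp ≈ 223 kPa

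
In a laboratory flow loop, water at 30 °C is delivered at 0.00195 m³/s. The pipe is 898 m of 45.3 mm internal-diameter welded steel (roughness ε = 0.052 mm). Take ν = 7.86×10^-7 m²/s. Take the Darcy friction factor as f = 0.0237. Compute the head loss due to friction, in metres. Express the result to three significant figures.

h_f ≈ 35.1 m

V = 4Q/(πD²) = 4·0.00195/(π·0.0453²) = 1.210 m/s
h_f = f(L/D)V²/(2g) = 0.02370·(898/0.0453)·1.210²/(2·9.81) = 35.05 m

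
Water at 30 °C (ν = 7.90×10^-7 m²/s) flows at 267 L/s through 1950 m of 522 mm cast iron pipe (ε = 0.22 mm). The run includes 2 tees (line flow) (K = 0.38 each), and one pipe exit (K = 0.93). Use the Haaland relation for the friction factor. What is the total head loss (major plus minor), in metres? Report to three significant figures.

V = 4Q/(πD²) = 1.248 m/s; V²/2g = 0.07933 m
Re = 8.24×10^5, ε/D = 4.21×10^-4 → f = 0.01671 (Haaland)
Major: h_f = f(L/D)·V²/2g = 0.01671·3736·0.07933 = 4.951 m
Minor: ΣK = 1.69; h_m = ΣK·V²/2g = 0.1341 m
Total H_L = 4.951 + 0.1341 = 5.085 m

H_L ≈ 5.09 m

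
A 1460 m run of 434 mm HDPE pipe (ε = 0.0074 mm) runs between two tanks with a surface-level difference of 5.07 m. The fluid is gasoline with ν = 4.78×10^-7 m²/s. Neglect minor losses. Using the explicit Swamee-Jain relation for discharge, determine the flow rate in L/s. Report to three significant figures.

Q ≈ 238 L/s

Swamee-Jain (Type II): Q = -0.965·√(gD⁵h_f/L)·ln[ε/(3.7D) + √(3.17ν²L/(gD³h_f))]
√(gD⁵h_f/L) = √(9.81·0.434⁵·5.07/1460) = 0.02290
ε/(3.7D) = 4.61×10^-6; √(3.17ν²L/(gD³h_f)) = 1.61×10^-5
Q = -0.965·0.02290·ln(2.074×10^-5) = 0.2383 m³/s
Check: V = 1.61 m/s, Re = 1.46×10^6, f = 0.01141, h_f = 5.08 m ≈ 5.07 m ✓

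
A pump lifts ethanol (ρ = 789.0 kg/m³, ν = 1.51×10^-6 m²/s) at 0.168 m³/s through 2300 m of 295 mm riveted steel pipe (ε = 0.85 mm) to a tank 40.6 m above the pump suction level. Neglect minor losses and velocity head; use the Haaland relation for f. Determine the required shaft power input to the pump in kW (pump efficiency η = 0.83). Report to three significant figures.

P_shaft ≈ 162 kW

V = 4Q/(πD²) = 2.458 m/s; Re = 4.80×10^5; ε/D = 0.00288; f = 0.02618
h_f = f(L/D)V²/2g = 62.86 m
Total head H = z + h_f = 40.6 + 62.86 = 103.5 m
P_hyd = ρgQH = 789.0·9.81·0.168·103.5 = 134.5 kW
P_shaft = P_hyd/η = 134.5/0.83 = 162.1 kW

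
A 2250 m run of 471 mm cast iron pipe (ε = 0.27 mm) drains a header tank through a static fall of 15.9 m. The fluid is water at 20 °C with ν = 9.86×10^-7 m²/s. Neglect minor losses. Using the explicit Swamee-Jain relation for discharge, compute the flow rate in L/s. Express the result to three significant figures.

Q ≈ 335 L/s

Swamee-Jain (Type II): Q = -0.965·√(gD⁵h_f/L)·ln[ε/(3.7D) + √(3.17ν²L/(gD³h_f))]
√(gD⁵h_f/L) = √(9.81·0.471⁵·15.9/2250) = 0.04009
ε/(3.7D) = 1.55×10^-4; √(3.17ν²L/(gD³h_f)) = 2.06×10^-5
Q = -0.965·0.04009·ln(1.756×10^-4) = 0.3345 m³/s
Check: V = 1.92 m/s, Re = 9.17×10^5, f = 0.01782, h_f = 16.0 m ≈ 15.9 m ✓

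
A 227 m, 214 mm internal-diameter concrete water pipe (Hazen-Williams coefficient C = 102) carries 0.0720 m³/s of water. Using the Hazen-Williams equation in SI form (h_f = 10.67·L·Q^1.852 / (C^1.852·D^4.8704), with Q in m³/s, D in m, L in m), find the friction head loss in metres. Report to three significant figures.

h_f ≈ 6.44 m

h_f = 10.67·227·0.0720^1.852 / (102^1.852·0.214^4.8704) = 6.445 m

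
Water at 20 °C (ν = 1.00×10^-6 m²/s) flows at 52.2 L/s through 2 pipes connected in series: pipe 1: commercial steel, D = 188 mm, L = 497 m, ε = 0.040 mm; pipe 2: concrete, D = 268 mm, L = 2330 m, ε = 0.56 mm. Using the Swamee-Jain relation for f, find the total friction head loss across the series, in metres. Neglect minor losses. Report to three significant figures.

H ≈ 17.0 m

Pipe 1: V = 1.880 m/s, Re = 3.54×10^5, ε/D = 2.13×10^-4, f = 0.01613, h_1 = f(L/D)V²/2g = 7.687 m
Pipe 2: V = 0.9254 m/s, Re = 2.48×10^5, ε/D = 0.00209, f = 0.02456, h_2 = f(L/D)V²/2g = 9.319 m
Series → Q common, losses add: H = Σh = 17.01 m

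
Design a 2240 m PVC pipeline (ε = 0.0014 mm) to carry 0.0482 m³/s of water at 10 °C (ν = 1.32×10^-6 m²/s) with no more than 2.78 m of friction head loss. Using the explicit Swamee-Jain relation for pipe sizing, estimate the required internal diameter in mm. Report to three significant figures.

D ≈ 307 mm

Swamee-Jain (Type III): D = 0.66·[ε^1.25·(LQ²/(gh_f))^4.75 + ν·Q^9.4·(L/(gh_f))^5.2]^0.04
LQ²/(gh_f) = 0.1908; L/(gh_f) = 82.14
Term 1 = ε^1.25·(…)^4.75 = 1.84×10^-11; Term 2 = ν·Q^9.4·(…)^5.2 = 4.98×10^-9
D = 0.66·(1.84×10^-11 + 4.98×10^-9)^0.04 = 0.3072 m = 307 mm
Check: V = 0.650 m/s, Re = 1.51×10^5, f = 0.01645, h_f = 2.58 m ≈ 2.78 m ✓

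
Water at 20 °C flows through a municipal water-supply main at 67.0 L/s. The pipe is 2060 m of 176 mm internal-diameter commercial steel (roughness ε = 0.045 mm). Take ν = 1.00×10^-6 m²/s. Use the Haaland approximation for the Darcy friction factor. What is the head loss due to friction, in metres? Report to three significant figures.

V = 4Q/(πD²) = 4·0.0670/(π·0.176²) = 2.754 m/s
Re = VD/ν = 2.754·0.176/1.00×10^-6 = 4.85×10^5 → turbulent
ε/D = 0.045/176 = 2.56×10^-4
Haaland: f = 0.01582
h_f = f(L/D)V²/(2g) = 0.01582·(2060/0.176)·2.754²/(2·9.81) = 71.59 m

h_f ≈ 71.6 m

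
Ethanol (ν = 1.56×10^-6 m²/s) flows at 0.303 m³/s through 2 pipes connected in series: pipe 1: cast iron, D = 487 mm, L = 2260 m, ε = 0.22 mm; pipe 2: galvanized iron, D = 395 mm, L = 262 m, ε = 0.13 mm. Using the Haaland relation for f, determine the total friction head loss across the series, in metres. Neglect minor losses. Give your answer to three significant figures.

Pipe 1: V = 1.627 m/s, Re = 5.08×10^5, ε/D = 4.52×10^-4, f = 0.01725, h_1 = f(L/D)V²/2g = 10.80 m
Pipe 2: V = 2.473 m/s, Re = 6.26×10^5, ε/D = 3.29×10^-4, f = 0.01618, h_2 = f(L/D)V²/2g = 3.344 m
Series → Q common, losses add: H = Σh = 14.14 m

H ≈ 14.1 m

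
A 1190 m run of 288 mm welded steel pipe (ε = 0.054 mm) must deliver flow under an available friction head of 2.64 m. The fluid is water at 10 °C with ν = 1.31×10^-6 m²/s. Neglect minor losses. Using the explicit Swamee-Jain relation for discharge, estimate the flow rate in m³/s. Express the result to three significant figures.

Swamee-Jain (Type II): Q = -0.965·√(gD⁵h_f/L)·ln[ε/(3.7D) + √(3.17ν²L/(gD³h_f))]
√(gD⁵h_f/L) = √(9.81·0.288⁵·2.64/1190) = 0.006567
ε/(3.7D) = 5.07×10^-5; √(3.17ν²L/(gD³h_f)) = 1.02×10^-4
Q = -0.965·0.006567·ln(1.530×10^-4) = 0.05567 m³/s
Check: V = 0.855 m/s, Re = 1.88×10^5, f = 0.01719, h_f = 2.64 m ≈ 2.64 m ✓

Q ≈ 0.0557 m³/s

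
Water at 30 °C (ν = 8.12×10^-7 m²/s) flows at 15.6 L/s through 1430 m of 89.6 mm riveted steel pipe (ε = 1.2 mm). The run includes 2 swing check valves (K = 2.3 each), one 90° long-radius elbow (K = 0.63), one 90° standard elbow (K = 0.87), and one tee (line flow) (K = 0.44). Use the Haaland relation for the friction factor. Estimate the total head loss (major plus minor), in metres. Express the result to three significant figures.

V = 4Q/(πD²) = 2.474 m/s; V²/2g = 0.3120 m
Re = 2.73×10^5, ε/D = 0.0134 → f = 0.04220 (Haaland)
Major: h_f = f(L/D)·V²/2g = 0.04220·15960·0.3120 = 210.1 m
Minor: ΣK = 6.54; h_m = ΣK·V²/2g = 2.040 m
Total H_L = 210.1 + 2.040 = 212.2 m

H_L ≈ 212 m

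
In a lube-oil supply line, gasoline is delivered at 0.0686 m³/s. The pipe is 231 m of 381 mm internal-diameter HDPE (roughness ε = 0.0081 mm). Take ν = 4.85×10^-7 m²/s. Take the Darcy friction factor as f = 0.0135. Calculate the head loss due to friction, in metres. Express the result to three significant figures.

V = 4Q/(πD²) = 4·0.0686/(π·0.381²) = 0.6017 m/s
h_f = f(L/D)V²/(2g) = 0.01350·(231/0.381)·0.6017²/(2·9.81) = 0.1510 m

h_f ≈ 0.151 m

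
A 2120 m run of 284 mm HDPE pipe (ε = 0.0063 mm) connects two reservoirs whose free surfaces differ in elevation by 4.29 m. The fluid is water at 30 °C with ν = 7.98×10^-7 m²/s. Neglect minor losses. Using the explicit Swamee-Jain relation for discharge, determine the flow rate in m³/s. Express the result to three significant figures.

Swamee-Jain (Type II): Q = -0.965·√(gD⁵h_f/L)·ln[ε/(3.7D) + √(3.17ν²L/(gD³h_f))]
√(gD⁵h_f/L) = √(9.81·0.284⁵·4.29/2120) = 0.006056
ε/(3.7D) = 6.00×10^-6; √(3.17ν²L/(gD³h_f)) = 6.66×10^-5
Q = -0.965·0.006056·ln(7.262×10^-5) = 0.05570 m³/s
Check: V = 0.879 m/s, Re = 3.13×10^5, f = 0.01453, h_f = 4.27 m ≈ 4.29 m ✓

Q ≈ 0.0557 m³/s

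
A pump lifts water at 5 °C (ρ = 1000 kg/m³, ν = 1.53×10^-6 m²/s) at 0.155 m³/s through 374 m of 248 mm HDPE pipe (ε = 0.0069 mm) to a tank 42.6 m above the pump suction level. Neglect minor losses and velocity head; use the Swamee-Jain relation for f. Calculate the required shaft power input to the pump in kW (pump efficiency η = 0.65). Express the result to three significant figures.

P_shaft ≈ 125 kW

V = 4Q/(πD²) = 3.209 m/s; Re = 5.20×10^5; ε/D = 2.78×10^-5; f = 0.01344
h_f = f(L/D)V²/2g = 10.64 m
Total head H = z + h_f = 42.6 + 10.64 = 53.24 m
P_hyd = ρgQH = 1000·9.81·0.155·53.24 = 80.95 kW
P_shaft = P_hyd/η = 80.95/0.65 = 124.5 kW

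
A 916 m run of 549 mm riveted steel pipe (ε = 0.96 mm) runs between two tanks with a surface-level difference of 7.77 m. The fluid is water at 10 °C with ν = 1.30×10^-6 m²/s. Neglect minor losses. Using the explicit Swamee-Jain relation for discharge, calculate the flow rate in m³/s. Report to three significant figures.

Q ≈ 0.473 m³/s

Swamee-Jain (Type II): Q = -0.965·√(gD⁵h_f/L)·ln[ε/(3.7D) + √(3.17ν²L/(gD³h_f))]
√(gD⁵h_f/L) = √(9.81·0.549⁵·7.77/916) = 0.06442
ε/(3.7D) = 4.73×10^-4; √(3.17ν²L/(gD³h_f)) = 1.97×10^-5
Q = -0.965·0.06442·ln(4.923×10^-4) = 0.4735 m³/s
Check: V = 2.00 m/s, Re = 8.45×10^5, f = 0.02293, h_f = 7.80 m ≈ 7.77 m ✓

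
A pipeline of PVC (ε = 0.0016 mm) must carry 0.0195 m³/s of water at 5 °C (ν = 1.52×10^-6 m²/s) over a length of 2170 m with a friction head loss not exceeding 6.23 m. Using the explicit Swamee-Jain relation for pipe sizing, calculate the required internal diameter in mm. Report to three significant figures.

Swamee-Jain (Type III): D = 0.66·[ε^1.25·(LQ²/(gh_f))^4.75 + ν·Q^9.4·(L/(gh_f))^5.2]^0.04
LQ²/(gh_f) = 0.01350; L/(gh_f) = 35.51
Term 1 = ε^1.25·(…)^4.75 = 7.49×10^-17; Term 2 = ν·Q^9.4·(…)^5.2 = 1.48×10^-14
D = 0.66·(7.49×10^-17 + 1.48×10^-14)^0.04 = 0.1847 m = 185 mm
Check: V = 0.728 m/s, Re = 8.84×10^4, f = 0.01838, h_f = 5.83 m ≈ 6.23 m ✓

D ≈ 185 mm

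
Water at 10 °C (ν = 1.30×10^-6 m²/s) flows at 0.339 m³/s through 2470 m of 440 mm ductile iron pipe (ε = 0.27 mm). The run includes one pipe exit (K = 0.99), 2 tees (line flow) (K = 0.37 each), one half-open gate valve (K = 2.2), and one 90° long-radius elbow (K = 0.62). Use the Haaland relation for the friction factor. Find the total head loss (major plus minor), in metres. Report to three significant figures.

H_L ≈ 26.8 m

V = 4Q/(πD²) = 2.229 m/s; V²/2g = 0.2533 m
Re = 7.55×10^5, ε/D = 6.14×10^-4 → f = 0.01803 (Haaland)
Major: h_f = f(L/D)·V²/2g = 0.01803·5614·0.2533 = 25.64 m
Minor: ΣK = 4.55; h_m = ΣK·V²/2g = 1.153 m
Total H_L = 25.64 + 1.153 = 26.79 m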